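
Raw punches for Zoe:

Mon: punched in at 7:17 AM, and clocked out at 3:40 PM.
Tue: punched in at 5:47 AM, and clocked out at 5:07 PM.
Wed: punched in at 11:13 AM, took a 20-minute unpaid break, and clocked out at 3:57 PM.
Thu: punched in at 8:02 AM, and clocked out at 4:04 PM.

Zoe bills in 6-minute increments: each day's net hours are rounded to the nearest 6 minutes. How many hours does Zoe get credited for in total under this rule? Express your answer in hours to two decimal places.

32.10 hours

Mon: 7:17 AM–3:40 PM = 8 h 23 min → rounds to 8 h 24 min
Tue: 5:47 AM–5:07 PM = 11 h 20 min → rounds to 11 h 18 min
Wed: 11:13 AM–3:57 PM = 4 h 44 min − 20 min = 4 h 24 min → rounds to 4 h 24 min
Thu: 8:02 AM–4:04 PM = 8 h 2 min → rounds to 8 h 0 min
Total credited: 32 h 6 min.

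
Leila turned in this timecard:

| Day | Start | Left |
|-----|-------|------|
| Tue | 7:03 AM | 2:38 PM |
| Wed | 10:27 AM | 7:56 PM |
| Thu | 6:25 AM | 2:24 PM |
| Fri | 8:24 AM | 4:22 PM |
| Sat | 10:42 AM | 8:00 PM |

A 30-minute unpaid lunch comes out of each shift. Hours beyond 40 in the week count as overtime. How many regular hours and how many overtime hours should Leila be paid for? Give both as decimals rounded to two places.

Regular 39.82 hours, overtime 0.00 hours

Tue: 7:03 AM–2:38 PM = 7 h 35 min; less 30 min break → 7 h 5 min
Wed: 10:27 AM–7:56 PM = 9 h 29 min; less 30 min break → 8 h 59 min
Thu: 6:25 AM–2:24 PM = 7 h 59 min; less 30 min break → 7 h 29 min
Fri: 8:24 AM–4:22 PM = 7 h 58 min; less 30 min break → 7 h 28 min
Sat: 10:42 AM–8:00 PM = 9 h 18 min; less 30 min break → 8 h 48 min
Total worked: 39 h 49 min = 39.82 h.
Threshold 40 h → overtime 0 h 0 min, regular 39 h 49 min.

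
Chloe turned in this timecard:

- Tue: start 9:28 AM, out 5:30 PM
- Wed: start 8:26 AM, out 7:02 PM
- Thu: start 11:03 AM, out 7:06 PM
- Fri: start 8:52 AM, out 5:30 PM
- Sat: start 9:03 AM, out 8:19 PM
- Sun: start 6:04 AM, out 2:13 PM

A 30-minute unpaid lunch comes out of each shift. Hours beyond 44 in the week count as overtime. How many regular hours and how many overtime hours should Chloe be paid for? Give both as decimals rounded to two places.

Tue: 9:28 AM–5:30 PM = 8 h 2 min; less 30 min break → 7 h 32 min
Wed: 8:26 AM–7:02 PM = 10 h 36 min; less 30 min break → 10 h 6 min
Thu: 11:03 AM–7:06 PM = 8 h 3 min; less 30 min break → 7 h 33 min
Fri: 8:52 AM–5:30 PM = 8 h 38 min; less 30 min break → 8 h 8 min
Sat: 9:03 AM–8:19 PM = 11 h 16 min; less 30 min break → 10 h 46 min
Sun: 6:04 AM–2:13 PM = 8 h 9 min; less 30 min break → 7 h 39 min
Total worked: 51 h 44 min = 51.73 h.
Threshold 44 h → overtime 7 h 44 min, regular 44 h 0 min.

Regular 44.00 hours, overtime 7.73 hours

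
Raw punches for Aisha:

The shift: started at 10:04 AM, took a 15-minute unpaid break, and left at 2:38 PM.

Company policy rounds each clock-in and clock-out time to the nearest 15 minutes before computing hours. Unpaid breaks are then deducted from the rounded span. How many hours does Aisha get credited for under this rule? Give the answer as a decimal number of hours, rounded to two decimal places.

4.50 hours

The shift: in 10:04 AM→10:00 AM, out 2:38 PM→2:45 PM; 4 h 45 min − 15 min = 4 h 30 min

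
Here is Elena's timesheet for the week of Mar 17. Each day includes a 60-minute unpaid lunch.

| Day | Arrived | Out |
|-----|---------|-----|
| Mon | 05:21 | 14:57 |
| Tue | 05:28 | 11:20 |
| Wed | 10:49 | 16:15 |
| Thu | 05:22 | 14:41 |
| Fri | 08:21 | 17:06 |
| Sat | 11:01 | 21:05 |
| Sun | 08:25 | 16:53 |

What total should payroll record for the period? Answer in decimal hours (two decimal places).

Mon: 05:21–14:57 = 9 h 36 min; less 60 min break → 8 h 36 min
Tue: 05:28–11:20 = 5 h 52 min; less 60 min break → 4 h 52 min
Wed: 10:49–16:15 = 5 h 26 min; less 60 min break → 4 h 26 min
Thu: 05:22–14:41 = 9 h 19 min; less 60 min break → 8 h 19 min
Fri: 08:21–17:06 = 8 h 45 min; less 60 min break → 7 h 45 min
Sat: 11:01–21:05 = 10 h 4 min; less 60 min break → 9 h 4 min
Sun: 08:25–16:53 = 8 h 28 min; less 60 min break → 7 h 28 min
Total: 8 h 36 min + 4 h 52 min + 4 h 26 min + 8 h 19 min + 7 h 45 min + 9 h 4 min + 7 h 28 min = 50 h 30 min.

50.50 hours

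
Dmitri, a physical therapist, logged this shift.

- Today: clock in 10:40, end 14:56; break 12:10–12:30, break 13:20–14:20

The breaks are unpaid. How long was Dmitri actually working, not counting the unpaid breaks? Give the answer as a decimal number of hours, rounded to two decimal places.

2.93 hours

Today: 10:40–14:56 = 4 h 16 min; less 80 min break → 2 h 56 min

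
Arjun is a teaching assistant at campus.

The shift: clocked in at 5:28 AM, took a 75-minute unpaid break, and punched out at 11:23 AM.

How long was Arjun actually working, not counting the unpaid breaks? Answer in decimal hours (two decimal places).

4.67 hours

The shift: 5:28 AM–11:23 AM = 5 h 55 min; less 75 min break → 4 h 40 min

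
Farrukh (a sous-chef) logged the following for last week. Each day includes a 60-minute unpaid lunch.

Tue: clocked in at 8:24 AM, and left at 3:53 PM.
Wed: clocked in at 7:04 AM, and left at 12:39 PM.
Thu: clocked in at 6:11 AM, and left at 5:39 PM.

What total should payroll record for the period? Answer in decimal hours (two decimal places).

21.53 hours

Tue: 8:24 AM–3:53 PM = 7 h 29 min; less 60 min break → 6 h 29 min
Wed: 7:04 AM–12:39 PM = 5 h 35 min; less 60 min break → 4 h 35 min
Thu: 6:11 AM–5:39 PM = 11 h 28 min; less 60 min break → 10 h 28 min
Total: 6 h 29 min + 4 h 35 min + 10 h 28 min = 21 h 32 min.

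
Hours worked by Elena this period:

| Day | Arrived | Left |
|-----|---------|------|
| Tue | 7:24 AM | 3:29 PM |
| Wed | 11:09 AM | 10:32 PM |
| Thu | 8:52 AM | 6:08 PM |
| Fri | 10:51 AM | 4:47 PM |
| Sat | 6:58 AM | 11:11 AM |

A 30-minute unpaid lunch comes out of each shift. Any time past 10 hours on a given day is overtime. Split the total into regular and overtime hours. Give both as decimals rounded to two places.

Tue: 7:24 AM–3:29 PM = 8 h 5 min; less 30 min break → 7 h 35 min
Wed: 11:09 AM–10:32 PM = 11 h 23 min; less 30 min break → 10 h 53 min
Thu: 8:52 AM–6:08 PM = 9 h 16 min; less 30 min break → 8 h 46 min
Fri: 10:51 AM–4:47 PM = 5 h 56 min; less 30 min break → 5 h 26 min
Sat: 6:58 AM–11:11 AM = 4 h 13 min; less 30 min break → 3 h 43 min
Tue reg 7 h 35 min / OT 0 h 0 min; Wed reg 10 h 0 min / OT 0 h 53 min; Thu reg 8 h 46 min / OT 0 h 0 min; Fri reg 5 h 26 min / OT 0 h 0 min; Sat reg 3 h 43 min / OT 0 h 0 min.
Totals: regular 35 h 30 min, overtime 0 h 53 min.

Regular 35.50 hours, overtime 0.88 hours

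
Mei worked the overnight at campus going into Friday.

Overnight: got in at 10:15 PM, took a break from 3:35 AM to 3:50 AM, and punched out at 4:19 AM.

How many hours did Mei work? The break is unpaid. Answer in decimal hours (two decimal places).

Overnight: 10:15 PM → midnight = 1 h 45 min; midnight → 4:19 AM = 4 h 19 min; span 6 h 4 min; less 15 min break → 5 h 49 min

5.82 hours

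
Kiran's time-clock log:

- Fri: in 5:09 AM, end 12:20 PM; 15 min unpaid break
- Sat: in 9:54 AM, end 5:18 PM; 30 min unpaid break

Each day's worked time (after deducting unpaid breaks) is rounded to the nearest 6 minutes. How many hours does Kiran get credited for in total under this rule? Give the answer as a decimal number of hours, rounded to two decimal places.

Fri: 5:09 AM–12:20 PM = 7 h 11 min − 15 min = 6 h 56 min → rounds to 6 h 54 min
Sat: 9:54 AM–5:18 PM = 7 h 24 min − 30 min = 6 h 54 min → rounds to 6 h 54 min
Total credited: 13 h 48 min.

13.80 hours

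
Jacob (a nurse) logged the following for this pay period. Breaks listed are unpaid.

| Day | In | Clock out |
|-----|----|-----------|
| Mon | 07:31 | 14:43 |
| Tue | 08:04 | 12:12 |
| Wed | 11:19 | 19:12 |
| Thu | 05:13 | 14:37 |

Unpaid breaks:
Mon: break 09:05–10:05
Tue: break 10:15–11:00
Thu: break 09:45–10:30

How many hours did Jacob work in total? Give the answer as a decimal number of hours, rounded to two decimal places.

Mon: 07:31–14:43 = 7 h 12 min; less 60 min break → 6 h 12 min
Tue: 08:04–12:12 = 4 h 8 min; less 45 min break → 3 h 23 min
Wed: 11:19–19:12 = 7 h 53 min
Thu: 05:13–14:37 = 9 h 24 min; less 45 min break → 8 h 39 min
Total: 6 h 12 min + 3 h 23 min + 7 h 53 min + 8 h 39 min = 26 h 7 min.

26.12 hours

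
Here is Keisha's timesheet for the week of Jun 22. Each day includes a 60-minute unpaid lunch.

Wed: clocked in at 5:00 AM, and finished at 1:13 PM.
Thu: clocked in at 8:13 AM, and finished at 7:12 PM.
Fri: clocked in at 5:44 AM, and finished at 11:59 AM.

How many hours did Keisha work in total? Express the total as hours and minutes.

22 h 27 min

Wed: 5:00 AM–1:13 PM = 8 h 13 min; less 60 min break → 7 h 13 min
Thu: 8:13 AM–7:12 PM = 10 h 59 min; less 60 min break → 9 h 59 min
Fri: 5:44 AM–11:59 AM = 6 h 15 min; less 60 min break → 5 h 15 min
Total: 7 h 13 min + 9 h 59 min + 5 h 15 min = 22 h 27 min.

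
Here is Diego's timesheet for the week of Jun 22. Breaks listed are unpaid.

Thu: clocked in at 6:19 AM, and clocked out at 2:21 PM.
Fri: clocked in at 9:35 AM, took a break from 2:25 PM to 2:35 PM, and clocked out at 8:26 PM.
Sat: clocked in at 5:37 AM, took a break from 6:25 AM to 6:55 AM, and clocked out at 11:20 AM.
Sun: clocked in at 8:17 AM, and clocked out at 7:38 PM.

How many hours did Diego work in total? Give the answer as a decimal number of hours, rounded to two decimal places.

Thu: 6:19 AM–2:21 PM = 8 h 2 min
Fri: 9:35 AM–8:26 PM = 10 h 51 min; less 10 min break → 10 h 41 min
Sat: 5:37 AM–11:20 AM = 5 h 43 min; less 30 min break → 5 h 13 min
Sun: 8:17 AM–7:38 PM = 11 h 21 min
Total: 8 h 2 min + 10 h 41 min + 5 h 13 min + 11 h 21 min = 35 h 17 min.

35.28 hours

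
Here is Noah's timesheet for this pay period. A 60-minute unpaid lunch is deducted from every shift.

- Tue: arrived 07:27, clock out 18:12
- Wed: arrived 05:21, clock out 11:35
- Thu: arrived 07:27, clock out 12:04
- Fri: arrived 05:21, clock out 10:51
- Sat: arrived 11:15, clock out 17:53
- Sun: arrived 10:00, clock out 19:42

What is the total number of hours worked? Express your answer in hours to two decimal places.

Tue: 07:27–18:12 = 10 h 45 min; less 60 min break → 9 h 45 min
Wed: 05:21–11:35 = 6 h 14 min; less 60 min break → 5 h 14 min
Thu: 07:27–12:04 = 4 h 37 min; less 60 min break → 3 h 37 min
Fri: 05:21–10:51 = 5 h 30 min; less 60 min break → 4 h 30 min
Sat: 11:15–17:53 = 6 h 38 min; less 60 min break → 5 h 38 min
Sun: 10:00–19:42 = 9 h 42 min; less 60 min break → 8 h 42 min
Total: 9 h 45 min + 5 h 14 min + 3 h 37 min + 4 h 30 min + 5 h 38 min + 8 h 42 min = 37 h 26 min.

37.43 hours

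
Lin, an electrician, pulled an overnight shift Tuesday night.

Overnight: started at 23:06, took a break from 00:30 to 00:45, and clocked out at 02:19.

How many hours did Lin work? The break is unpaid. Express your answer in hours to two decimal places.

2.97 hours

Overnight: 23:06 → midnight = 0 h 54 min; midnight → 02:19 = 2 h 19 min; span 3 h 13 min; less 15 min break → 2 h 58 min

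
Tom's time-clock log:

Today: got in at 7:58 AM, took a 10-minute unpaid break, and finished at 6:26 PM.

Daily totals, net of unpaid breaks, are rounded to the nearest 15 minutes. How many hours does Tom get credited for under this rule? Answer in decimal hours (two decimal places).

10.25 hours

Today: 7:58 AM–6:26 PM = 10 h 28 min − 10 min = 10 h 18 min → rounds to 10 h 15 min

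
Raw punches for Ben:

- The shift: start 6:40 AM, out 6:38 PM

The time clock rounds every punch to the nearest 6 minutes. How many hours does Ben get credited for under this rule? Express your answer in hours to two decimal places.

The shift: in 6:40 AM→6:42 AM, out 6:38 PM→6:36 PM; 11 h 54 min

11.90 hours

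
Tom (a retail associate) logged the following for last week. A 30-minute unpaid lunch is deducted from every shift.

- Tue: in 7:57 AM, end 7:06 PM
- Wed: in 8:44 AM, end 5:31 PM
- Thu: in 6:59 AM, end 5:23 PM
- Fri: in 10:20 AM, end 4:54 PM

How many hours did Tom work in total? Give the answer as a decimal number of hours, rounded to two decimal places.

Tue: 7:57 AM–7:06 PM = 11 h 9 min; less 30 min break → 10 h 39 min
Wed: 8:44 AM–5:31 PM = 8 h 47 min; less 30 min break → 8 h 17 min
Thu: 6:59 AM–5:23 PM = 10 h 24 min; less 30 min break → 9 h 54 min
Fri: 10:20 AM–4:54 PM = 6 h 34 min; less 30 min break → 6 h 4 min
Total: 10 h 39 min + 8 h 17 min + 9 h 54 min + 6 h 4 min = 34 h 54 min.

34.90 hours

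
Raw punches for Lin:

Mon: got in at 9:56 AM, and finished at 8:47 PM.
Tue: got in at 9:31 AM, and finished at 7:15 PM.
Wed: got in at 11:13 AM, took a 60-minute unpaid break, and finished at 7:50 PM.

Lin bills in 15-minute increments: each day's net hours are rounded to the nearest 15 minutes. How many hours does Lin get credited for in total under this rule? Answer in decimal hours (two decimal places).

Mon: 9:56 AM–8:47 PM = 10 h 51 min → rounds to 10 h 45 min
Tue: 9:31 AM–7:15 PM = 9 h 44 min → rounds to 9 h 45 min
Wed: 11:13 AM–7:50 PM = 8 h 37 min − 60 min = 7 h 37 min → rounds to 7 h 30 min
Total credited: 28 h 0 min.

28.00 hours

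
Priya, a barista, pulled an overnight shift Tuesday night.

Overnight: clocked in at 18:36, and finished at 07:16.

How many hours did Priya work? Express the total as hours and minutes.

12 h 40 min

Overnight: 18:36 → midnight = 5 h 24 min; midnight → 07:16 = 7 h 16 min; span 12 h 40 min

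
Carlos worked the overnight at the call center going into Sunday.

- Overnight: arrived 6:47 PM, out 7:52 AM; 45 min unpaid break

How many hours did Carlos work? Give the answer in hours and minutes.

Overnight: 6:47 PM → midnight = 5 h 13 min; midnight → 7:52 AM = 7 h 52 min; span 13 h 5 min; less 45 min break → 12 h 20 min

12 h 20 min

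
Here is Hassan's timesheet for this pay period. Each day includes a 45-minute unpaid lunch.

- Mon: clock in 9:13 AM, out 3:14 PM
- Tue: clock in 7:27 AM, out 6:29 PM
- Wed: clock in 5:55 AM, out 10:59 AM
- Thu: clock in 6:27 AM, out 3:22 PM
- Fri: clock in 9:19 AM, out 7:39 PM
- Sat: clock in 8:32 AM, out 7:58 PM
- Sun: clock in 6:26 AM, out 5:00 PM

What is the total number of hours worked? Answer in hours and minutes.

Mon: 9:13 AM–3:14 PM = 6 h 1 min; less 45 min break → 5 h 16 min
Tue: 7:27 AM–6:29 PM = 11 h 2 min; less 45 min break → 10 h 17 min
Wed: 5:55 AM–10:59 AM = 5 h 4 min; less 45 min break → 4 h 19 min
Thu: 6:27 AM–3:22 PM = 8 h 55 min; less 45 min break → 8 h 10 min
Fri: 9:19 AM–7:39 PM = 10 h 20 min; less 45 min break → 9 h 35 min
Sat: 8:32 AM–7:58 PM = 11 h 26 min; less 45 min break → 10 h 41 min
Sun: 6:26 AM–5:00 PM = 10 h 34 min; less 45 min break → 9 h 49 min
Total: 5 h 16 min + 10 h 17 min + 4 h 19 min + 8 h 10 min + 9 h 35 min + 10 h 41 min + 9 h 49 min = 58 h 7 min.

58 h 7 min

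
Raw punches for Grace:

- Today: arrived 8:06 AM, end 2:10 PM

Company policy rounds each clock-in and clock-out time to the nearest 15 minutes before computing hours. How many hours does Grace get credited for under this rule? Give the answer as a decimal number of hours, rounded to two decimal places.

Today: in 8:06 AM→8:00 AM, out 2:10 PM→2:15 PM; 6 h 15 min

6.25 hours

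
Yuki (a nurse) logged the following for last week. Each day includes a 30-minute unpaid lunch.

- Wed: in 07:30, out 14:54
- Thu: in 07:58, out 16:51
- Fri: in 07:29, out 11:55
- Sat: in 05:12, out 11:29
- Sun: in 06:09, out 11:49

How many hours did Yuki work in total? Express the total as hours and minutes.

30 h 10 min

Wed: 07:30–14:54 = 7 h 24 min; less 30 min break → 6 h 54 min
Thu: 07:58–16:51 = 8 h 53 min; less 30 min break → 8 h 23 min
Fri: 07:29–11:55 = 4 h 26 min; less 30 min break → 3 h 56 min
Sat: 05:12–11:29 = 6 h 17 min; less 30 min break → 5 h 47 min
Sun: 06:09–11:49 = 5 h 40 min; less 30 min break → 5 h 10 min
Total: 6 h 54 min + 8 h 23 min + 3 h 56 min + 5 h 47 min + 5 h 10 min = 30 h 10 min.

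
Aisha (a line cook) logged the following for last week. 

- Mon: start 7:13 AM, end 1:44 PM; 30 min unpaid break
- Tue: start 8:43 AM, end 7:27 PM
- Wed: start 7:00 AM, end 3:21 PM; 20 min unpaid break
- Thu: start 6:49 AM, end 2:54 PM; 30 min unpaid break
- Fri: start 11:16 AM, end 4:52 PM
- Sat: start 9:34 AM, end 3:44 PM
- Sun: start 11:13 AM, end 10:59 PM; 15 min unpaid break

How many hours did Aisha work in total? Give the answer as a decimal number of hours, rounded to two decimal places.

55.63 hours

Mon: 7:13 AM–1:44 PM = 6 h 31 min; less 30 min break → 6 h 1 min
Tue: 8:43 AM–7:27 PM = 10 h 44 min
Wed: 7:00 AM–3:21 PM = 8 h 21 min; less 20 min break → 8 h 1 min
Thu: 6:49 AM–2:54 PM = 8 h 5 min; less 30 min break → 7 h 35 min
Fri: 11:16 AM–4:52 PM = 5 h 36 min
Sat: 9:34 AM–3:44 PM = 6 h 10 min
Sun: 11:13 AM–10:59 PM = 11 h 46 min; less 15 min break → 11 h 31 min
Total: 6 h 1 min + 10 h 44 min + 8 h 1 min + 7 h 35 min + 5 h 36 min + 6 h 10 min + 11 h 31 min = 55 h 38 min.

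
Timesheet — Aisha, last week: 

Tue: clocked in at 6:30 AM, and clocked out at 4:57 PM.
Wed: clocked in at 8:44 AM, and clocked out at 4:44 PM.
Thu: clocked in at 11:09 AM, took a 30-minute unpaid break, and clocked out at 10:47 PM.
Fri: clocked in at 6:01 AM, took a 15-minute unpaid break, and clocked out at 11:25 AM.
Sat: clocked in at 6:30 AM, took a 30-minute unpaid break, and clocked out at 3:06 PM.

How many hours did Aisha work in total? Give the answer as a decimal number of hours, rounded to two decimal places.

Tue: 6:30 AM–4:57 PM = 10 h 27 min
Wed: 8:44 AM–4:44 PM = 8 h 0 min
Thu: 11:09 AM–10:47 PM = 11 h 38 min; less 30 min break → 11 h 8 min
Fri: 6:01 AM–11:25 AM = 5 h 24 min; less 15 min break → 5 h 9 min
Sat: 6:30 AM–3:06 PM = 8 h 36 min; less 30 min break → 8 h 6 min
Total: 10 h 27 min + 8 h 0 min + 11 h 8 min + 5 h 9 min + 8 h 6 min = 42 h 50 min.

42.83 hours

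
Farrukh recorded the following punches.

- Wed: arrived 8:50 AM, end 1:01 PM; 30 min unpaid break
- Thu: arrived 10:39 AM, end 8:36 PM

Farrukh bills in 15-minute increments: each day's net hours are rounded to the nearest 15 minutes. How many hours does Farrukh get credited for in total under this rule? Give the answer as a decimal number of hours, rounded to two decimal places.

13.75 hours

Wed: 8:50 AM–1:01 PM = 4 h 11 min − 30 min = 3 h 41 min → rounds to 3 h 45 min
Thu: 10:39 AM–8:36 PM = 9 h 57 min → rounds to 10 h 0 min
Total credited: 13 h 45 min.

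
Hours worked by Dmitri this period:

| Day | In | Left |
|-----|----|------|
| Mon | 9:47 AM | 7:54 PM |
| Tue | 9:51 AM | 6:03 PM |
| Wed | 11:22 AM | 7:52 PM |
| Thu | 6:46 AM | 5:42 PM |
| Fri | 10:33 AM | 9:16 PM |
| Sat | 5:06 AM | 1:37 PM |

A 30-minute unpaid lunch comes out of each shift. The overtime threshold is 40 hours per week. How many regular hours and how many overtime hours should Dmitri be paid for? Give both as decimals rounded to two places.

Mon: 9:47 AM–7:54 PM = 10 h 7 min; less 30 min break → 9 h 37 min
Tue: 9:51 AM–6:03 PM = 8 h 12 min; less 30 min break → 7 h 42 min
Wed: 11:22 AM–7:52 PM = 8 h 30 min; less 30 min break → 8 h 0 min
Thu: 6:46 AM–5:42 PM = 10 h 56 min; less 30 min break → 10 h 26 min
Fri: 10:33 AM–9:16 PM = 10 h 43 min; less 30 min break → 10 h 13 min
Sat: 5:06 AM–1:37 PM = 8 h 31 min; less 30 min break → 8 h 1 min
Total worked: 53 h 59 min = 53.98 h.
Threshold 40 h → overtime 13 h 59 min, regular 40 h 0 min.

Regular 40.00 hours, overtime 13.98 hours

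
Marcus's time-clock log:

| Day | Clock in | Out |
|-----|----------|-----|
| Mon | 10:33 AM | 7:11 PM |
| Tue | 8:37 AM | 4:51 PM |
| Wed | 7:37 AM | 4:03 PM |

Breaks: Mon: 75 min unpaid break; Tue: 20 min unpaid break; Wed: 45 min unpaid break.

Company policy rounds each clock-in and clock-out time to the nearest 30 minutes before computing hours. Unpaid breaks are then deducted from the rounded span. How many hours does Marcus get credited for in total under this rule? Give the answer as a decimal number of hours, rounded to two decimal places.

Mon: in 10:33 AM→10:30 AM, out 7:11 PM→7:00 PM; 8 h 30 min − 75 min = 7 h 15 min
Tue: in 8:37 AM→8:30 AM, out 4:51 PM→5:00 PM; 8 h 30 min − 20 min = 8 h 10 min
Wed: in 7:37 AM→7:30 AM, out 4:03 PM→4:00 PM; 8 h 30 min − 45 min = 7 h 45 min
Total credited: 23 h 10 min.

23.17 hours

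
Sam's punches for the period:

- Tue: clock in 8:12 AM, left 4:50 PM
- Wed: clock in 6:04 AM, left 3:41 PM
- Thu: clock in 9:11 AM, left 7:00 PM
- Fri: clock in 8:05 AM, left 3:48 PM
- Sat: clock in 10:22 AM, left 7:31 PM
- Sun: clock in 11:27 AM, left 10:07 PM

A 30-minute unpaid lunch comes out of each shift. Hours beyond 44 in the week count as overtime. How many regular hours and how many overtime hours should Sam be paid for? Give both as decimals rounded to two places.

Tue: 8:12 AM–4:50 PM = 8 h 38 min; less 30 min break → 8 h 8 min
Wed: 6:04 AM–3:41 PM = 9 h 37 min; less 30 min break → 9 h 7 min
Thu: 9:11 AM–7:00 PM = 9 h 49 min; less 30 min break → 9 h 19 min
Fri: 8:05 AM–3:48 PM = 7 h 43 min; less 30 min break → 7 h 13 min
Sat: 10:22 AM–7:31 PM = 9 h 9 min; less 30 min break → 8 h 39 min
Sun: 11:27 AM–10:07 PM = 10 h 40 min; less 30 min break → 10 h 10 min
Total worked: 52 h 36 min = 52.60 h.
Threshold 44 h → overtime 8 h 36 min, regular 44 h 0 min.

Regular 44.00 hours, overtime 8.60 hours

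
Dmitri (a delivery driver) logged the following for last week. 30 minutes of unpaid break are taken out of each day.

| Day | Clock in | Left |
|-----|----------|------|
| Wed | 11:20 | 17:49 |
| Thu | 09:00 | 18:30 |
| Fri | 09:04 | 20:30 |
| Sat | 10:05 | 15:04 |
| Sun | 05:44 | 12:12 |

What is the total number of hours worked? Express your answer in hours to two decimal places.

36.37 hours

Wed: 11:20–17:49 = 6 h 29 min; less 30 min break → 5 h 59 min
Thu: 09:00–18:30 = 9 h 30 min; less 30 min break → 9 h 0 min
Fri: 09:04–20:30 = 11 h 26 min; less 30 min break → 10 h 56 min
Sat: 10:05–15:04 = 4 h 59 min; less 30 min break → 4 h 29 min
Sun: 05:44–12:12 = 6 h 28 min; less 30 min break → 5 h 58 min
Total: 5 h 59 min + 9 h 0 min + 10 h 56 min + 4 h 29 min + 5 h 58 min = 36 h 22 min.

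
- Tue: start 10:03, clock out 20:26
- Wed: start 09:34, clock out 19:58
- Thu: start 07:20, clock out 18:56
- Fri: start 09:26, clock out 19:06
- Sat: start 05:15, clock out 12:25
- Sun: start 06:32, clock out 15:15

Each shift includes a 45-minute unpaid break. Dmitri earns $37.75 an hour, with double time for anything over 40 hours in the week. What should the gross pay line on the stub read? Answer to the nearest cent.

$2524.22

Tue: 10:03–20:26 = 10 h 23 min; less 45 min break → 9 h 38 min
Wed: 09:34–19:58 = 10 h 24 min; less 45 min break → 9 h 39 min
Thu: 07:20–18:56 = 11 h 36 min; less 45 min break → 10 h 51 min
Fri: 09:26–19:06 = 9 h 40 min; less 45 min break → 8 h 55 min
Sat: 05:15–12:25 = 7 h 10 min; less 45 min break → 6 h 25 min
Sun: 06:32–15:15 = 8 h 43 min; less 45 min break → 7 h 58 min
Total worked: 53 h 26 min = 3206 min.
Regular 40 h 0 min = 2400 min at $37.75/h; overtime 13 h 26 min = 806 min at $75.50/h.
Pay = (2400 × $37.75 + 806 × $75.50) ÷ 60 = $2524.22.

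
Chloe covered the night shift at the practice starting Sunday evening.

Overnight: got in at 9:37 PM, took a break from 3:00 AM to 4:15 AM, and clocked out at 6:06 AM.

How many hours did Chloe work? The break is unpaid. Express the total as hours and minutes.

7 h 14 min

Overnight: 9:37 PM → midnight = 2 h 23 min; midnight → 6:06 AM = 6 h 6 min; span 8 h 29 min; less 75 min break → 7 h 14 min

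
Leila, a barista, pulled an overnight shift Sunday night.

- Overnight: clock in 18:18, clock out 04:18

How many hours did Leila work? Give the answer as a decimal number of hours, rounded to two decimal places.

Overnight: 18:18 → midnight = 5 h 42 min; midnight → 04:18 = 4 h 18 min; span 10 h 0 min

10.00 hours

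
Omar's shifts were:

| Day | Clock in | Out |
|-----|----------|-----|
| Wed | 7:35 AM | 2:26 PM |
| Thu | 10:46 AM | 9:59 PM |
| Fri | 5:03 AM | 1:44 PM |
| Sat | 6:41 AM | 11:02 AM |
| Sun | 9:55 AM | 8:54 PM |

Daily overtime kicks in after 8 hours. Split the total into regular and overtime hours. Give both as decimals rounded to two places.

Regular 35.20 hours, overtime 6.88 hours

Wed: 7:35 AM–2:26 PM = 6 h 51 min
Thu: 10:46 AM–9:59 PM = 11 h 13 min
Fri: 5:03 AM–1:44 PM = 8 h 41 min
Sat: 6:41 AM–11:02 AM = 4 h 21 min
Sun: 9:55 AM–8:54 PM = 10 h 59 min
Wed reg 6 h 51 min / OT 0 h 0 min; Thu reg 8 h 0 min / OT 3 h 13 min; Fri reg 8 h 0 min / OT 0 h 41 min; Sat reg 4 h 21 min / OT 0 h 0 min; Sun reg 8 h 0 min / OT 2 h 59 min.
Totals: regular 35 h 12 min, overtime 6 h 53 min.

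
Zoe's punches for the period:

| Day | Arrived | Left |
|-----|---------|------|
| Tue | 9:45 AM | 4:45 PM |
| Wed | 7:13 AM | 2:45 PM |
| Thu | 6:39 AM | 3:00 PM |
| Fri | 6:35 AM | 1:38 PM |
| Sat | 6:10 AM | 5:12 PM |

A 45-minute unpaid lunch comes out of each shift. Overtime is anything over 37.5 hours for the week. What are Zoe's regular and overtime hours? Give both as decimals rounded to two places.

Regular 37.22 hours, overtime 0.00 hours

Tue: 9:45 AM–4:45 PM = 7 h 0 min; less 45 min break → 6 h 15 min
Wed: 7:13 AM–2:45 PM = 7 h 32 min; less 45 min break → 6 h 47 min
Thu: 6:39 AM–3:00 PM = 8 h 21 min; less 45 min break → 7 h 36 min
Fri: 6:35 AM–1:38 PM = 7 h 3 min; less 45 min break → 6 h 18 min
Sat: 6:10 AM–5:12 PM = 11 h 2 min; less 45 min break → 10 h 17 min
Total worked: 37 h 13 min = 37.22 h.
Threshold 37.5 h → overtime 0 h 0 min, regular 37 h 13 min.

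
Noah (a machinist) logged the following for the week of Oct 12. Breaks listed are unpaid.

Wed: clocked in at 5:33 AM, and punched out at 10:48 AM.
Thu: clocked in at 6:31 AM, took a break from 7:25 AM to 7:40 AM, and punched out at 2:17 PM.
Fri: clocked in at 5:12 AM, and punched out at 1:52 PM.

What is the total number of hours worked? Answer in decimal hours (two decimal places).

Wed: 5:33 AM–10:48 AM = 5 h 15 min
Thu: 6:31 AM–2:17 PM = 7 h 46 min; less 15 min break → 7 h 31 min
Fri: 5:12 AM–1:52 PM = 8 h 40 min
Total: 5 h 15 min + 7 h 31 min + 8 h 40 min = 21 h 26 min.

21.43 hours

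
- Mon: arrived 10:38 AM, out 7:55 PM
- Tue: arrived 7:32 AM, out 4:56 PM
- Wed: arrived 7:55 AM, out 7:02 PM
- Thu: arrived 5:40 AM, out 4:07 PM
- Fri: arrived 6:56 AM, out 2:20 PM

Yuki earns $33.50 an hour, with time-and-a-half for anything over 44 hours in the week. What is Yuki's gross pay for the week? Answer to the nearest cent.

Mon: 10:38 AM–7:55 PM = 9 h 17 min
Tue: 7:32 AM–4:56 PM = 9 h 24 min
Wed: 7:55 AM–7:02 PM = 11 h 7 min
Thu: 5:40 AM–4:07 PM = 10 h 27 min
Fri: 6:56 AM–2:20 PM = 7 h 24 min
Total worked: 47 h 39 min = 2859 min.
Regular 44 h 0 min = 2640 min at $33.50/h; overtime 3 h 39 min = 219 min at $50.25/h.
Pay = (2640 × $33.50 + 219 × $50.25) ÷ 60 = $1657.41.

$1657.41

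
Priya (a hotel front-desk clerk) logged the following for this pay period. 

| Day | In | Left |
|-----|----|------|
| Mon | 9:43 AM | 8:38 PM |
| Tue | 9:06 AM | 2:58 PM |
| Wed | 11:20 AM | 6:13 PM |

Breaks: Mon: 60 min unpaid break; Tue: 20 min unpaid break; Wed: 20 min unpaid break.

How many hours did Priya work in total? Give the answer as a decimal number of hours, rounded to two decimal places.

22.00 hours

Mon: 9:43 AM–8:38 PM = 10 h 55 min; less 60 min break → 9 h 55 min
Tue: 9:06 AM–2:58 PM = 5 h 52 min; less 20 min break → 5 h 32 min
Wed: 11:20 AM–6:13 PM = 6 h 53 min; less 20 min break → 6 h 33 min
Total: 9 h 55 min + 5 h 32 min + 6 h 33 min = 22 h 0 min.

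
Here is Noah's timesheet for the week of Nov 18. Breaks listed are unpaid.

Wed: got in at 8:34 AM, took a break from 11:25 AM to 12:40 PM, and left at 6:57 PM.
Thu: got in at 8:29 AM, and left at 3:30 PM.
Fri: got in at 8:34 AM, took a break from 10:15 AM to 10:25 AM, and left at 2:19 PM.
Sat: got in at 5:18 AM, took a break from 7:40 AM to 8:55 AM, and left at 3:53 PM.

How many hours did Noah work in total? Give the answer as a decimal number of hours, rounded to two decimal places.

Wed: 8:34 AM–6:57 PM = 10 h 23 min; less 75 min break → 9 h 8 min
Thu: 8:29 AM–3:30 PM = 7 h 1 min
Fri: 8:34 AM–2:19 PM = 5 h 45 min; less 10 min break → 5 h 35 min
Sat: 5:18 AM–3:53 PM = 10 h 35 min; less 75 min break → 9 h 20 min
Total: 9 h 8 min + 7 h 1 min + 5 h 35 min + 9 h 20 min = 31 h 4 min.

31.07 hours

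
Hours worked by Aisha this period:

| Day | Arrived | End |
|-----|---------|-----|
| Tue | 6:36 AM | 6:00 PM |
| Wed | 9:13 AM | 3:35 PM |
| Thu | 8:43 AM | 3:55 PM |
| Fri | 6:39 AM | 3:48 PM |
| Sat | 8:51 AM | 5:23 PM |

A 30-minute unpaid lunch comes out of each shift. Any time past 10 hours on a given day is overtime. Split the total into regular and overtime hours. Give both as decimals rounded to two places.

Regular 39.25 hours, overtime 0.90 hours

Tue: 6:36 AM–6:00 PM = 11 h 24 min; less 30 min break → 10 h 54 min
Wed: 9:13 AM–3:35 PM = 6 h 22 min; less 30 min break → 5 h 52 min
Thu: 8:43 AM–3:55 PM = 7 h 12 min; less 30 min break → 6 h 42 min
Fri: 6:39 AM–3:48 PM = 9 h 9 min; less 30 min break → 8 h 39 min
Sat: 8:51 AM–5:23 PM = 8 h 32 min; less 30 min break → 8 h 2 min
Tue reg 10 h 0 min / OT 0 h 54 min; Wed reg 5 h 52 min / OT 0 h 0 min; Thu reg 6 h 42 min / OT 0 h 0 min; Fri reg 8 h 39 min / OT 0 h 0 min; Sat reg 8 h 2 min / OT 0 h 0 min.
Totals: regular 39 h 15 min, overtime 0 h 54 min.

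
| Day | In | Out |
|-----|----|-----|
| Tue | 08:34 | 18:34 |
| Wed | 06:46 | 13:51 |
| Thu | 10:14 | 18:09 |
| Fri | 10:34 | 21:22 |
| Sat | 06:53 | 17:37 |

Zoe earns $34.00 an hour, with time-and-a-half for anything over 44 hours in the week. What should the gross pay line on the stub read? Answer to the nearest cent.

Tue: 08:34–18:34 = 10 h 0 min
Wed: 06:46–13:51 = 7 h 5 min
Thu: 10:14–18:09 = 7 h 55 min
Fri: 10:34–21:22 = 10 h 48 min
Sat: 06:53–17:37 = 10 h 44 min
Total worked: 46 h 32 min = 2792 min.
Regular 44 h 0 min = 2640 min at $34.00/h; overtime 2 h 32 min = 152 min at $51.00/h.
Pay = (2640 × $34.00 + 152 × $51.00) ÷ 60 = $1625.20.

$1625.20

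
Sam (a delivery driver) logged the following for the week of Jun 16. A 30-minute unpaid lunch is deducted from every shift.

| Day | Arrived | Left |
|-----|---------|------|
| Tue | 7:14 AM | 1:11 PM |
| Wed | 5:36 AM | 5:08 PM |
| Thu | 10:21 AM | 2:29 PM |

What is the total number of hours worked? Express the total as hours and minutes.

20 h 7 min

Tue: 7:14 AM–1:11 PM = 5 h 57 min; less 30 min break → 5 h 27 min
Wed: 5:36 AM–5:08 PM = 11 h 32 min; less 30 min break → 11 h 2 min
Thu: 10:21 AM–2:29 PM = 4 h 8 min; less 30 min break → 3 h 38 min
Total: 5 h 27 min + 11 h 2 min + 3 h 38 min = 20 h 7 min.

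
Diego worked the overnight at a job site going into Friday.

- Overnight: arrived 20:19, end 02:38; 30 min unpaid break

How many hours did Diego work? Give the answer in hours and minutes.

5 h 49 min

Overnight: 20:19 → midnight = 3 h 41 min; midnight → 02:38 = 2 h 38 min; span 6 h 19 min; less 30 min break → 5 h 49 min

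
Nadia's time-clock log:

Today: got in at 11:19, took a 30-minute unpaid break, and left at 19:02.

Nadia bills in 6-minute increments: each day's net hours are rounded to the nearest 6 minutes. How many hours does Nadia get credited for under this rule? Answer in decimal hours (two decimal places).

7.20 hours

Today: 11:19–19:02 = 7 h 43 min − 30 min = 7 h 13 min → rounds to 7 h 12 min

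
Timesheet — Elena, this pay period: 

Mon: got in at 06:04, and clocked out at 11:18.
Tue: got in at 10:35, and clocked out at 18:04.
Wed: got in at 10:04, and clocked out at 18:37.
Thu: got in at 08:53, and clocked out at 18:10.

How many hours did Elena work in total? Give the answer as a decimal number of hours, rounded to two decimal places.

Mon: 06:04–11:18 = 5 h 14 min
Tue: 10:35–18:04 = 7 h 29 min
Wed: 10:04–18:37 = 8 h 33 min
Thu: 08:53–18:10 = 9 h 17 min
Total: 5 h 14 min + 7 h 29 min + 8 h 33 min + 9 h 17 min = 30 h 33 min.

30.55 hours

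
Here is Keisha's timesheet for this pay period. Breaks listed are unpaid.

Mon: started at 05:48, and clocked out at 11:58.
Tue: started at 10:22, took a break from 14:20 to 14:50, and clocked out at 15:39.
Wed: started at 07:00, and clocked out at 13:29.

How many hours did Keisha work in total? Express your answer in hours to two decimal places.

17.43 hours

Mon: 05:48–11:58 = 6 h 10 min
Tue: 10:22–15:39 = 5 h 17 min; less 30 min break → 4 h 47 min
Wed: 07:00–13:29 = 6 h 29 min
Total: 6 h 10 min + 4 h 47 min + 6 h 29 min = 17 h 26 min.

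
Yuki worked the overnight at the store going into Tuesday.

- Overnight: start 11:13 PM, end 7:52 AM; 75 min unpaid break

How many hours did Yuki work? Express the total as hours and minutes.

Overnight: 11:13 PM → midnight = 0 h 47 min; midnight → 7:52 AM = 7 h 52 min; span 8 h 39 min; less 75 min break → 7 h 24 min

7 h 24 min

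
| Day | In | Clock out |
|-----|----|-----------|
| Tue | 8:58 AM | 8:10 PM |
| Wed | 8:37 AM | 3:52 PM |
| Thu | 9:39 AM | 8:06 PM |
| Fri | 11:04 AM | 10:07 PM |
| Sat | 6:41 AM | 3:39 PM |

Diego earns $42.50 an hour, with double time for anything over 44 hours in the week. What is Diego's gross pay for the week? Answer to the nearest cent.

$2287.92

Tue: 8:58 AM–8:10 PM = 11 h 12 min
Wed: 8:37 AM–3:52 PM = 7 h 15 min
Thu: 9:39 AM–8:06 PM = 10 h 27 min
Fri: 11:04 AM–10:07 PM = 11 h 3 min
Sat: 6:41 AM–3:39 PM = 8 h 58 min
Total worked: 48 h 55 min = 2935 min.
Regular 44 h 0 min = 2640 min at $42.50/h; overtime 4 h 55 min = 295 min at $85.00/h.
Pay = (2640 × $42.50 + 295 × $85.00) ÷ 60 = $2287.92.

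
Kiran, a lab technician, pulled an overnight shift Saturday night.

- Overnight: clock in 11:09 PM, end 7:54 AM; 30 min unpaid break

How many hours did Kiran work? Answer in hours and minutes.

Overnight: 11:09 PM → midnight = 0 h 51 min; midnight → 7:54 AM = 7 h 54 min; span 8 h 45 min; less 30 min break → 8 h 15 min

8 h 15 min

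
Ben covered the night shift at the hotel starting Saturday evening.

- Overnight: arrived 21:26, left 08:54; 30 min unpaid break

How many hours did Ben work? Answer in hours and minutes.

Overnight: 21:26 → midnight = 2 h 34 min; midnight → 08:54 = 8 h 54 min; span 11 h 28 min; less 30 min break → 10 h 58 min

10 h 58 min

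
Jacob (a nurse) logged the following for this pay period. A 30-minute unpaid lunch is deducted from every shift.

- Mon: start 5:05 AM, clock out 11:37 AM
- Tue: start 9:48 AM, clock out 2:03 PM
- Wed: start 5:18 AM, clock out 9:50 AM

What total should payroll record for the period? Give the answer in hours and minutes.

13 h 49 min

Mon: 5:05 AM–11:37 AM = 6 h 32 min; less 30 min break → 6 h 2 min
Tue: 9:48 AM–2:03 PM = 4 h 15 min; less 30 min break → 3 h 45 min
Wed: 5:18 AM–9:50 AM = 4 h 32 min; less 30 min break → 4 h 2 min
Total: 6 h 2 min + 3 h 45 min + 4 h 2 min = 13 h 49 min.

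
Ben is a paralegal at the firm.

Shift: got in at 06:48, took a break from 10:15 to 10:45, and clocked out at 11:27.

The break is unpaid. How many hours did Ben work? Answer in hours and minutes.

Shift: 06:48–11:27 = 4 h 39 min; less 30 min break → 4 h 9 min

4 h 9 min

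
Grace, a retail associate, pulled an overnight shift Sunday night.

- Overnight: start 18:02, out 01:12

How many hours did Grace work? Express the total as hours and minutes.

7 h 10 min

Overnight: 18:02 → midnight = 5 h 58 min; midnight → 01:12 = 1 h 12 min; span 7 h 10 min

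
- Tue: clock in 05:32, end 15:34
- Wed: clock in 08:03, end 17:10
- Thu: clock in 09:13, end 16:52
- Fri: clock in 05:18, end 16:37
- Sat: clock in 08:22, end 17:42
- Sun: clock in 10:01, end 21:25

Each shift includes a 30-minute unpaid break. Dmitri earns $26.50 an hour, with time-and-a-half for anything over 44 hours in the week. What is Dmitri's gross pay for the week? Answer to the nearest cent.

$1637.04

Tue: 05:32–15:34 = 10 h 2 min; less 30 min break → 9 h 32 min
Wed: 08:03–17:10 = 9 h 7 min; less 30 min break → 8 h 37 min
Thu: 09:13–16:52 = 7 h 39 min; less 30 min break → 7 h 9 min
Fri: 05:18–16:37 = 11 h 19 min; less 30 min break → 10 h 49 min
Sat: 08:22–17:42 = 9 h 20 min; less 30 min break → 8 h 50 min
Sun: 10:01–21:25 = 11 h 24 min; less 30 min break → 10 h 54 min
Total worked: 55 h 51 min = 3351 min.
Regular 44 h 0 min = 2640 min at $26.50/h; overtime 11 h 51 min = 711 min at $39.75/h.
Pay = (2640 × $26.50 + 711 × $39.75) ÷ 60 = $1637.04.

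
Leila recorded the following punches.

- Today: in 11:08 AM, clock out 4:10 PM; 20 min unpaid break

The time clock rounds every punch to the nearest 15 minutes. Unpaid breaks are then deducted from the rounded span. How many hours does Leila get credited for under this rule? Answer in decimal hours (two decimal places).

4.67 hours

Today: in 11:08 AM→11:15 AM, out 4:10 PM→4:15 PM; 5 h 0 min − 20 min = 4 h 40 min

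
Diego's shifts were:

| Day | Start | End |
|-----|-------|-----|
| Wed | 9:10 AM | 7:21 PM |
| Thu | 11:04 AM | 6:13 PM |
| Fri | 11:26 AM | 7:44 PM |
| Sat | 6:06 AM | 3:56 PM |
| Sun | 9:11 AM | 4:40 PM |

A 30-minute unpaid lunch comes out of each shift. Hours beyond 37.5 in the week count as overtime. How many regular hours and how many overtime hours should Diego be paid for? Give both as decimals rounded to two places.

Wed: 9:10 AM–7:21 PM = 10 h 11 min; less 30 min break → 9 h 41 min
Thu: 11:04 AM–6:13 PM = 7 h 9 min; less 30 min break → 6 h 39 min
Fri: 11:26 AM–7:44 PM = 8 h 18 min; less 30 min break → 7 h 48 min
Sat: 6:06 AM–3:56 PM = 9 h 50 min; less 30 min break → 9 h 20 min
Sun: 9:11 AM–4:40 PM = 7 h 29 min; less 30 min break → 6 h 59 min
Total worked: 40 h 27 min = 40.45 h.
Threshold 37.5 h → overtime 2 h 57 min, regular 37 h 30 min.

Regular 37.50 hours, overtime 2.95 hours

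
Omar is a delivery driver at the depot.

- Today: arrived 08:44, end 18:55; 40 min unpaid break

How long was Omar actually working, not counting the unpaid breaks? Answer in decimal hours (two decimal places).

9.52 hours

Today: 08:44–18:55 = 10 h 11 min; less 40 min break → 9 h 31 min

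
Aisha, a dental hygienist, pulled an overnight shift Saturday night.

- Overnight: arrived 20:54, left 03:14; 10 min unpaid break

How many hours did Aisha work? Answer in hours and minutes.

6 h 10 min

Overnight: 20:54 → midnight = 3 h 6 min; midnight → 03:14 = 3 h 14 min; span 6 h 20 min; less 10 min break → 6 h 10 min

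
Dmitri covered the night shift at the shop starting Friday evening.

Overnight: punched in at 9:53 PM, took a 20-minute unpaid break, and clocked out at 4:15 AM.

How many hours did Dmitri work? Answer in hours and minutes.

6 h 2 min

Overnight: 9:53 PM → midnight = 2 h 7 min; midnight → 4:15 AM = 4 h 15 min; span 6 h 22 min; less 20 min break → 6 h 2 min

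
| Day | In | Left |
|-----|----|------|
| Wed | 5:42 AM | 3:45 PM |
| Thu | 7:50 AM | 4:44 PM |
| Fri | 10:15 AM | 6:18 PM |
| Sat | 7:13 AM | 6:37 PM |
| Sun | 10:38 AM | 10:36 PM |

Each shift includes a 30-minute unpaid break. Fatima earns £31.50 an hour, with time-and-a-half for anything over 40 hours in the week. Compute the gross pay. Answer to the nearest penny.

£1631.70

Wed: 5:42 AM–3:45 PM = 10 h 3 min; less 30 min break → 9 h 33 min
Thu: 7:50 AM–4:44 PM = 8 h 54 min; less 30 min break → 8 h 24 min
Fri: 10:15 AM–6:18 PM = 8 h 3 min; less 30 min break → 7 h 33 min
Sat: 7:13 AM–6:37 PM = 11 h 24 min; less 30 min break → 10 h 54 min
Sun: 10:38 AM–10:36 PM = 11 h 58 min; less 30 min break → 11 h 28 min
Total worked: 47 h 52 min = 2872 min.
Regular 40 h 0 min = 2400 min at £31.50/h; overtime 7 h 52 min = 472 min at £47.25/h.
Pay = (2400 × £31.50 + 472 × £47.25) ÷ 60 = £1631.70.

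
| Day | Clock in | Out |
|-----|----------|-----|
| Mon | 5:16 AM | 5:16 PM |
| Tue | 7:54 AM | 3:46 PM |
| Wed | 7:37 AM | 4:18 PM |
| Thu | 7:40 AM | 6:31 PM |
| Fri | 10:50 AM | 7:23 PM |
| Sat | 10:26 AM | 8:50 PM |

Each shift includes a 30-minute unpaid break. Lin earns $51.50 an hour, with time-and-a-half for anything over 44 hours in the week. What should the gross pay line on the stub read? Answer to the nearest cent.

$3142.79

Mon: 5:16 AM–5:16 PM = 12 h 0 min; less 30 min break → 11 h 30 min
Tue: 7:54 AM–3:46 PM = 7 h 52 min; less 30 min break → 7 h 22 min
Wed: 7:37 AM–4:18 PM = 8 h 41 min; less 30 min break → 8 h 11 min
Thu: 7:40 AM–6:31 PM = 10 h 51 min; less 30 min break → 10 h 21 min
Fri: 10:50 AM–7:23 PM = 8 h 33 min; less 30 min break → 8 h 3 min
Sat: 10:26 AM–8:50 PM = 10 h 24 min; less 30 min break → 9 h 54 min
Total worked: 55 h 21 min = 3321 min.
Regular 44 h 0 min = 2640 min at $51.50/h; overtime 11 h 21 min = 681 min at $77.25/h.
Pay = (2640 × $51.50 + 681 × $77.25) ÷ 60 = $3142.79.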